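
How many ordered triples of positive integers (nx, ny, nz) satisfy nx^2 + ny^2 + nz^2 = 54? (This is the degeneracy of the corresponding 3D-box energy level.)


Enumerate all (nx, ny, nz) with nx^2 + ny^2 + nz^2 = 54:
(1,2,7)
(1,7,2)
(2,1,7)
(2,5,5)
(2,7,1)
(3,3,6)
(3,6,3)
(5,2,5)
(5,5,2)
(6,3,3)
(7,1,2)
(7,2,1)
Total degeneracy = 12

12


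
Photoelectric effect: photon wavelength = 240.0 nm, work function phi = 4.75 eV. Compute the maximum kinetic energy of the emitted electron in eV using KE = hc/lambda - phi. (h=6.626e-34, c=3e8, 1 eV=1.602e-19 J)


E_photon = hc / lambda
= (6.626e-34)(3e8) / (240.0e-9)
= 8.2825e-19 J
= 5.1701 eV
KE = E_photon - phi
= 5.1701 - 4.75
= 0.4201 eV

0.4201


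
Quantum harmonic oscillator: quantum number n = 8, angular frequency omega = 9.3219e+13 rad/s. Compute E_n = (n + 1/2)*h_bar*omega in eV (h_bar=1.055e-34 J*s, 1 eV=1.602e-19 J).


E = (n + 1/2) * h_bar * omega
= (8 + 0.5) * 1.055e-34 * 9.3219e+13
= 8.5 * 9.8346e-21
= 8.3594e-20 J
= 0.5218 eV

0.5218


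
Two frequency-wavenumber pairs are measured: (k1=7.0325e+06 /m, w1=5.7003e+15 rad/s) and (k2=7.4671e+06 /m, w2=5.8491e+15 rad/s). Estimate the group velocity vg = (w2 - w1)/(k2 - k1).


vg = (w2 - w1) / (k2 - k1)
= (5.8491e+15 - 5.7003e+15) / (7.4671e+06 - 7.0325e+06)
= 1.4880e+14 / 4.3460e+05
= 3.4238e+08 m/s

3.4238e+08


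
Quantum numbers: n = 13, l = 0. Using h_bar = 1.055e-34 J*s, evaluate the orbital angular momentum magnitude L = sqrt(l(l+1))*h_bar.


L = sqrt(l*(l+1)) * h_bar
= sqrt(0 * 1) * 1.055e-34
= sqrt(0) * 1.055e-34
= 0.0 * 1.055e-34
= 0.0000e+00 J*s

0.0000e+00


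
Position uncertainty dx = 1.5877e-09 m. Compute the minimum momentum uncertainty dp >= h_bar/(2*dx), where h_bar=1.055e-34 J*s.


dp = h_bar / (2 * dx)
= 1.055e-34 / (2 * 1.5877e-09)
= 1.055e-34 / 3.1754e-09
= 3.3224e-26 kg*m/s

3.3224e-26


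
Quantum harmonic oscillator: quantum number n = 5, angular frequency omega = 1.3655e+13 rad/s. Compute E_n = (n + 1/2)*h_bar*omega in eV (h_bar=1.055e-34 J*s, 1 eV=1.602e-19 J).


E = (n + 1/2) * h_bar * omega
= (5 + 0.5) * 1.055e-34 * 1.3655e+13
= 5.5 * 1.4406e-21
= 7.9233e-21 J
= 0.0495 eV

0.0495


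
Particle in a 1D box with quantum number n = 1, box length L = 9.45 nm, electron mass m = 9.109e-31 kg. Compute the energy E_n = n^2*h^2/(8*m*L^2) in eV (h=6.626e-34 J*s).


E = n^2 * h^2 / (8 * m * L^2)
= 1^2 * (6.626e-34)^2 / (8 * 9.109e-31 * (9.45e-9)^2)
= 1 * 4.3904e-67 / (8 * 9.109e-31 * 8.9303e-17)
= 6.7465e-22 J
= 0.0042 eV

0.0042


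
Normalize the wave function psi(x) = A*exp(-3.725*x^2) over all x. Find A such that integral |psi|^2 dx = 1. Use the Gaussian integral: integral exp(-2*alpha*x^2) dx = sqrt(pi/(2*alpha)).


integral |psi|^2 dx = A^2 * sqrt(pi/(2*alpha)) = 1
A^2 = sqrt(2*alpha/pi)
= sqrt(2 * 3.725 / pi)
= 1.539938
A = sqrt(1.539938)
= 1.2409

1.2409


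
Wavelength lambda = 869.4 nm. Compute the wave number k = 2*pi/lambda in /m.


k = 2 * pi / lambda
= 6.2832 / (869.4e-9)
= 6.2832 / 8.6940e-07
= 7.2270e+06 /m

7.2270e+06


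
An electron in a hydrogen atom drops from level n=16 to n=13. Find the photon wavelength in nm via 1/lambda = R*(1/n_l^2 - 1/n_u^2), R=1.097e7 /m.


1/lambda = R * (1/n_l^2 - 1/n_u^2)
= 1.097e7 * (1/13^2 - 1/16^2)
= 1.097e7 * (0.005917 - 0.003906)
= 1.097e7 * 0.002011
= 2.2060e+04 /m
lambda = 1 / 2.2060e+04 = 45331.573 nm

45331.573


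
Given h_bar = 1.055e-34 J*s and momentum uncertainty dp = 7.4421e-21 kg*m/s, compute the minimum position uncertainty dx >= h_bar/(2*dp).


dx = h_bar / (2 * dp)
= 1.055e-34 / (2 * 7.4421e-21)
= 1.055e-34 / 1.4884e-20
= 7.0881e-15 m

7.0881e-15


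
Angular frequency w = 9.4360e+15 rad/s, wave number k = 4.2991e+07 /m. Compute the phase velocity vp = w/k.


vp = w / k
= 9.4360e+15 / 4.2991e+07
= 2.1949e+08 m/s

2.1949e+08


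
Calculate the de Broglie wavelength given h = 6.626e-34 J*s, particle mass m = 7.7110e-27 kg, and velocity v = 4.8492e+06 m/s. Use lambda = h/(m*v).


lambda = h / (m * v)
= 6.626e-34 / (7.7110e-27 * 4.8492e+06)
= 6.626e-34 / 3.7392e-20
= 1.7720e-14 m

1.7720e-14


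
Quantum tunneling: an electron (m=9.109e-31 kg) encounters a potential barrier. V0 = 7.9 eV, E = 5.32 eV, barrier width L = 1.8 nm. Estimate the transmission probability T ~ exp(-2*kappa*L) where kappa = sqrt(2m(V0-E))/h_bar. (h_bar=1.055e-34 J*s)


V0 - E = 2.58 eV = 4.1332e-19 J
kappa = sqrt(2 * m * (V0-E)) / h_bar
= sqrt(2 * 9.109e-31 * 4.1332e-19) / 1.055e-34
= 8.2251e+09 /m
2*kappa*L = 2 * 8.2251e+09 * 1.8e-9
= 29.6102
T = exp(-29.6102) = 1.381812e-13

1.381812e-13


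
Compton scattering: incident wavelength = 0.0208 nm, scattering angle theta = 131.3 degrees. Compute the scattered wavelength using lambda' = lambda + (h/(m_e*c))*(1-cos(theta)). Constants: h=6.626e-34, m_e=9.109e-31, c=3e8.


Compton wavelength: h/(m_e*c) = 2.4247e-12 m
d_lambda = 2.4247e-12 * (1 - cos(131.3 deg))
= 2.4247e-12 * 1.660002
= 4.0250e-12 m = 0.004025 nm
lambda' = 0.0208 + 0.004025
= 0.024825 nm

0.024825


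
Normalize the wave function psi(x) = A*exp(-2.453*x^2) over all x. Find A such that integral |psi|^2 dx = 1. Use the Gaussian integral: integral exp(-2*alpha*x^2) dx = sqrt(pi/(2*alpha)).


integral |psi|^2 dx = A^2 * sqrt(pi/(2*alpha)) = 1
A^2 = sqrt(2*alpha/pi)
= sqrt(2 * 2.453 / pi)
= 1.249651
A = sqrt(1.249651)
= 1.1179

1.1179


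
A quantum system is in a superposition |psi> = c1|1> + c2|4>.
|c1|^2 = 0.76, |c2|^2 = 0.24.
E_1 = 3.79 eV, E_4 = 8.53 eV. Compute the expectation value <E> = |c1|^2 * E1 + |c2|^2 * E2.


<E> = |c1|^2 * E1 + |c2|^2 * E2
= 0.76 * 3.79 + 0.24 * 8.53
= 2.8804 + 2.0472
= 4.9276 eV

4.9276


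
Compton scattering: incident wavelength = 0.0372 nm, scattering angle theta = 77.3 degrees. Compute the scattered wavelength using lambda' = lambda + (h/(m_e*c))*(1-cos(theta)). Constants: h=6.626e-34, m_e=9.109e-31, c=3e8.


Compton wavelength: h/(m_e*c) = 2.4247e-12 m
d_lambda = 2.4247e-12 * (1 - cos(77.3 deg))
= 2.4247e-12 * 0.780154
= 1.8916e-12 m = 0.001892 nm
lambda' = 0.0372 + 0.001892
= 0.039092 nm

0.039092


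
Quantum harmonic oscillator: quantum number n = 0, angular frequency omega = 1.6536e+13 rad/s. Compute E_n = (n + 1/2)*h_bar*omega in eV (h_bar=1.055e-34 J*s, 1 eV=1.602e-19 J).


E = (n + 1/2) * h_bar * omega
= (0 + 0.5) * 1.055e-34 * 1.6536e+13
= 0.5 * 1.7445e-21
= 8.7227e-22 J
= 0.0054 eV

0.0054


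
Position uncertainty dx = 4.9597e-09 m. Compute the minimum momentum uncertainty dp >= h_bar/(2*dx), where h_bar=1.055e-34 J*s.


dp = h_bar / (2 * dx)
= 1.055e-34 / (2 * 4.9597e-09)
= 1.055e-34 / 9.9194e-09
= 1.0636e-26 kg*m/s

1.0636e-26


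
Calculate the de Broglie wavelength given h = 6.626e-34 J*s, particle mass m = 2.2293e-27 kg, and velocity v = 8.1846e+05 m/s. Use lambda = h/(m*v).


lambda = h / (m * v)
= 6.626e-34 / (2.2293e-27 * 8.1846e+05)
= 6.626e-34 / 1.8246e-21
= 3.6315e-13 m

3.6315e-13


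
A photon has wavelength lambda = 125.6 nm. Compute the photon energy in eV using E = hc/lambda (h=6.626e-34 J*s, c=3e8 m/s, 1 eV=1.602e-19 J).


E = hc / lambda
= (6.626e-34)(3e8) / (125.6e-9)
= 1.9878e-25 / 1.2560e-07
= 1.5826e-18 J
Converting to eV: 1.5826e-18 / 1.602e-19
= 9.8792 eV

9.8792


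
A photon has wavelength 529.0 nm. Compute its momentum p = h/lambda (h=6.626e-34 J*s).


p = h / lambda
= 6.626e-34 / (529.0e-9)
= 6.626e-34 / 5.2900e-07
= 1.2526e-27 kg*m/s

1.2526e-27


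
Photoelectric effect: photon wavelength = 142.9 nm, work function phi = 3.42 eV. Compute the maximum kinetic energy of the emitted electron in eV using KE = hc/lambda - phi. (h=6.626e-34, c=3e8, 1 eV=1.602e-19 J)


E_photon = hc / lambda
= (6.626e-34)(3e8) / (142.9e-9)
= 1.3910e-18 J
= 8.6832 eV
KE = E_photon - phi
= 8.6832 - 3.42
= 5.2632 eV

5.2632


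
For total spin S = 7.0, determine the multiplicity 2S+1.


Spin multiplicity = 2S + 1
= 2 * 7.0 + 1
= 14.0 + 1
= 15

15


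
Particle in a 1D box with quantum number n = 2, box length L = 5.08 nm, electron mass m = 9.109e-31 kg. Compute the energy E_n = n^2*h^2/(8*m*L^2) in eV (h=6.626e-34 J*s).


E = n^2 * h^2 / (8 * m * L^2)
= 2^2 * (6.626e-34)^2 / (8 * 9.109e-31 * (5.08e-9)^2)
= 4 * 4.3904e-67 / (8 * 9.109e-31 * 2.5806e-17)
= 9.3384e-21 J
= 0.0583 eV

0.0583


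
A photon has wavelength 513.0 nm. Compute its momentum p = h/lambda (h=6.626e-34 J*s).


p = h / lambda
= 6.626e-34 / (513.0e-9)
= 6.626e-34 / 5.1300e-07
= 1.2916e-27 kg*m/s

1.2916e-27


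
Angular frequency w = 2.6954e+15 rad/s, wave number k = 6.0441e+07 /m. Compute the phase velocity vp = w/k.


vp = w / k
= 2.6954e+15 / 6.0441e+07
= 4.4596e+07 m/s

4.4596e+07


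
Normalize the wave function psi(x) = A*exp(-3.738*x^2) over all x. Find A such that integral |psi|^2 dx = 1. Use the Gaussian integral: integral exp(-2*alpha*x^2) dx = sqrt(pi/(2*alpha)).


integral |psi|^2 dx = A^2 * sqrt(pi/(2*alpha)) = 1
A^2 = sqrt(2*alpha/pi)
= sqrt(2 * 3.738 / pi)
= 1.542623
A = sqrt(1.542623)
= 1.242

1.242


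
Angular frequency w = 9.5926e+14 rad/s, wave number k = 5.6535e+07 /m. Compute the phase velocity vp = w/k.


vp = w / k
= 9.5926e+14 / 5.6535e+07
= 1.6968e+07 m/s

1.6968e+07


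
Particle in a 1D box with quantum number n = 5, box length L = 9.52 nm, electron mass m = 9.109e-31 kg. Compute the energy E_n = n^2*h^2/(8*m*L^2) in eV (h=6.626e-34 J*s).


E = n^2 * h^2 / (8 * m * L^2)
= 5^2 * (6.626e-34)^2 / (8 * 9.109e-31 * (9.52e-9)^2)
= 25 * 4.3904e-67 / (8 * 9.109e-31 * 9.0630e-17)
= 1.6619e-20 J
= 0.1037 eV

0.1037


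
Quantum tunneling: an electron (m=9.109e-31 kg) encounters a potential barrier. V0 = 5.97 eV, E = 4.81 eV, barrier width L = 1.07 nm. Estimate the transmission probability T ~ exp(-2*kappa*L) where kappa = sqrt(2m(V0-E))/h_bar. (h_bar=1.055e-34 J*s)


V0 - E = 1.16 eV = 1.8583e-19 J
kappa = sqrt(2 * m * (V0-E)) / h_bar
= sqrt(2 * 9.109e-31 * 1.8583e-19) / 1.055e-34
= 5.5152e+09 /m
2*kappa*L = 2 * 5.5152e+09 * 1.07e-9
= 11.8024
T = exp(-11.8024) = 7.486246e-06

7.486246e-06


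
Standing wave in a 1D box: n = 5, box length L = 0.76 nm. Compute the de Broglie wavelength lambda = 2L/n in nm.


lambda = 2L / n
= 2 * 0.76 / 5
= 1.52 / 5
= 0.304 nm

0.304


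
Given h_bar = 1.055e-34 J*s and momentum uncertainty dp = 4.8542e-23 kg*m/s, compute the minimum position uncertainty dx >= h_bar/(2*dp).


dx = h_bar / (2 * dp)
= 1.055e-34 / (2 * 4.8542e-23)
= 1.055e-34 / 9.7084e-23
= 1.0867e-12 m

1.0867e-12


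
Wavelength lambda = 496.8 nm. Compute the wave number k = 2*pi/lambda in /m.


k = 2 * pi / lambda
= 6.2832 / (496.8e-9)
= 6.2832 / 4.9680e-07
= 1.2647e+07 /m

1.2647e+07


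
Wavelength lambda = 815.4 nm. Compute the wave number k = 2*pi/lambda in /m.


k = 2 * pi / lambda
= 6.2832 / (815.4e-9)
= 6.2832 / 8.1540e-07
= 7.7056e+06 /m

7.7056e+06


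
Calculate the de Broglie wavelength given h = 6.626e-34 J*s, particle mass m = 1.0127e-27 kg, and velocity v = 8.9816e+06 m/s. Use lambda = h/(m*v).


lambda = h / (m * v)
= 6.626e-34 / (1.0127e-27 * 8.9816e+06)
= 6.626e-34 / 9.0957e-21
= 7.2848e-14 m

7.2848e-14


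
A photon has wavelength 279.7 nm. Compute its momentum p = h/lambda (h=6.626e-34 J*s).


p = h / lambda
= 6.626e-34 / (279.7e-9)
= 6.626e-34 / 2.7970e-07
= 2.3690e-27 kg*m/s

2.3690e-27


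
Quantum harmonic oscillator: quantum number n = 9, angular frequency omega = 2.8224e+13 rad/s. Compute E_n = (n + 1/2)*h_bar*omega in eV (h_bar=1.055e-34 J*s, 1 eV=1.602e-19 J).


E = (n + 1/2) * h_bar * omega
= (9 + 0.5) * 1.055e-34 * 2.8224e+13
= 9.5 * 2.9776e-21
= 2.8288e-20 J
= 0.1766 eV

0.1766


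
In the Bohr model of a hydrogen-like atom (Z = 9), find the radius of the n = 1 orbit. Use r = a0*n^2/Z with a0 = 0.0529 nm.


r = a0 * n^2 / Z
= 0.0529 * 1^2 / 9
= 0.0529 * 1 / 9
= 0.0059 nm

0.0059


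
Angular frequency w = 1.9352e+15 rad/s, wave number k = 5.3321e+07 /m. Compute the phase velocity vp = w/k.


vp = w / k
= 1.9352e+15 / 5.3321e+07
= 3.6293e+07 m/s

3.6293e+07


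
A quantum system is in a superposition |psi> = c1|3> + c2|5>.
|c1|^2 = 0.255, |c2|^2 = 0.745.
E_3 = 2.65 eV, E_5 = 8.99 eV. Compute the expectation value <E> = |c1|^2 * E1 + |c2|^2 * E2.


<E> = |c1|^2 * E1 + |c2|^2 * E2
= 0.255 * 2.65 + 0.745 * 8.99
= 0.6757 + 6.6976
= 7.3733 eV

7.3733


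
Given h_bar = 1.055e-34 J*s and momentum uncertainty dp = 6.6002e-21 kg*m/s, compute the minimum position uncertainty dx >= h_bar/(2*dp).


dx = h_bar / (2 * dp)
= 1.055e-34 / (2 * 6.6002e-21)
= 1.055e-34 / 1.3200e-20
= 7.9922e-15 m

7.9922e-15


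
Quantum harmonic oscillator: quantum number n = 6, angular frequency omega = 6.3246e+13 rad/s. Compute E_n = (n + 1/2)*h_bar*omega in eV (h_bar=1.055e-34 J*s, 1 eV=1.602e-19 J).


E = (n + 1/2) * h_bar * omega
= (6 + 0.5) * 1.055e-34 * 6.3246e+13
= 6.5 * 6.6725e-21
= 4.3371e-20 J
= 0.2707 eV

0.2707


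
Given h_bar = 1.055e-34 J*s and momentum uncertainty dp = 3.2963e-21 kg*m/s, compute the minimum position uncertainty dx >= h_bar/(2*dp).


dx = h_bar / (2 * dp)
= 1.055e-34 / (2 * 3.2963e-21)
= 1.055e-34 / 6.5926e-21
= 1.6003e-14 m

1.6003e-14


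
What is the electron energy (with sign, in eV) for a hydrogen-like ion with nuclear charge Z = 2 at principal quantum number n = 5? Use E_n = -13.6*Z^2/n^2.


E_n = -13.6 * Z^2 / n^2
= -13.6 * 2^2 / 5^2
= -13.6 * 4 / 25
= -2.176 eV

-2.176


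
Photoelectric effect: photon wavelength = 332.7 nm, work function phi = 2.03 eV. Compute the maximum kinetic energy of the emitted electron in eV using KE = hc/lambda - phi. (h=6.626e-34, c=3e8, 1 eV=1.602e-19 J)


E_photon = hc / lambda
= (6.626e-34)(3e8) / (332.7e-9)
= 5.9748e-19 J
= 3.7296 eV
KE = E_photon - phi
= 3.7296 - 2.03
= 1.6996 eV

1.6996


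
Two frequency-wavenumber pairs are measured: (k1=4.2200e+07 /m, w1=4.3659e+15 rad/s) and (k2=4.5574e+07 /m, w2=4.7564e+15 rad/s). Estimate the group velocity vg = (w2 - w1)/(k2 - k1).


vg = (w2 - w1) / (k2 - k1)
= (4.7564e+15 - 4.3659e+15) / (4.5574e+07 - 4.2200e+07)
= 3.9050e+14 / 3.3740e+06
= 1.1574e+08 m/s

1.1574e+08


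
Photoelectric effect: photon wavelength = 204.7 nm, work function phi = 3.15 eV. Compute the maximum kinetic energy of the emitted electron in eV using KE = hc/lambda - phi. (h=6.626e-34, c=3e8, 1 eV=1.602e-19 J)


E_photon = hc / lambda
= (6.626e-34)(3e8) / (204.7e-9)
= 9.7108e-19 J
= 6.0617 eV
KE = E_photon - phi
= 6.0617 - 3.15
= 2.9117 eV

2.9117


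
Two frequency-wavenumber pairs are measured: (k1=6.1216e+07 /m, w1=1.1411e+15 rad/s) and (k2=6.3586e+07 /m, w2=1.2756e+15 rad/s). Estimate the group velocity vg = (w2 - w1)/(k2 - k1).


vg = (w2 - w1) / (k2 - k1)
= (1.2756e+15 - 1.1411e+15) / (6.3586e+07 - 6.1216e+07)
= 1.3450e+14 / 2.3700e+06
= 5.6751e+07 m/s

5.6751e+07


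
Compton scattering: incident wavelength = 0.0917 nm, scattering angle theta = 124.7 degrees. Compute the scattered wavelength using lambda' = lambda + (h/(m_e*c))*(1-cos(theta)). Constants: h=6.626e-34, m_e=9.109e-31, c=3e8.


Compton wavelength: h/(m_e*c) = 2.4247e-12 m
d_lambda = 2.4247e-12 * (1 - cos(124.7 deg))
= 2.4247e-12 * 1.56928
= 3.8050e-12 m = 0.003805 nm
lambda' = 0.0917 + 0.003805
= 0.095505 nm

0.095505


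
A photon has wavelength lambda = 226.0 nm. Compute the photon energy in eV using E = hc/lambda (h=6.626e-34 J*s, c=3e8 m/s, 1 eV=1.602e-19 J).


E = hc / lambda
= (6.626e-34)(3e8) / (226.0e-9)
= 1.9878e-25 / 2.2600e-07
= 8.7956e-19 J
Converting to eV: 8.7956e-19 / 1.602e-19
= 5.4904 eV

5.4904


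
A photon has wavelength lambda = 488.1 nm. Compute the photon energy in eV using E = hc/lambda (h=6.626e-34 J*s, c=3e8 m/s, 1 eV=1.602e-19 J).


E = hc / lambda
= (6.626e-34)(3e8) / (488.1e-9)
= 1.9878e-25 / 4.8810e-07
= 4.0725e-19 J
Converting to eV: 4.0725e-19 / 1.602e-19
= 2.5422 eV

2.5422


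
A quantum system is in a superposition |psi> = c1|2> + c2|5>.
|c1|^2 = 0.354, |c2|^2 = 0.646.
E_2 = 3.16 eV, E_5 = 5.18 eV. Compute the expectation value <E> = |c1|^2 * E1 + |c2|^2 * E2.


<E> = |c1|^2 * E1 + |c2|^2 * E2
= 0.354 * 3.16 + 0.646 * 5.18
= 1.1186 + 3.3463
= 4.4649 eV

4.4649


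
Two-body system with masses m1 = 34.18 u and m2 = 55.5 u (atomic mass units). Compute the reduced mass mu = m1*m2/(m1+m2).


mu = m1 * m2 / (m1 + m2)
= 34.18 * 55.5 / (34.18 + 55.5)
= 1896.99 / 89.68
= 21.1529 u

21.1529


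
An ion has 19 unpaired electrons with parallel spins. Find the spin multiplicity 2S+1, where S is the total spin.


Total spin S = N * (1/2) = 19 * 0.5 = 9.5
Spin multiplicity = 2S + 1
= 2 * 9.5 + 1
= 20

20


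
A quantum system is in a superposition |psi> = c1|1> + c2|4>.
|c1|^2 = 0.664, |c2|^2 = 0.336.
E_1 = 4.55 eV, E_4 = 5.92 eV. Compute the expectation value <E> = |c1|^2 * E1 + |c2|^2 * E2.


<E> = |c1|^2 * E1 + |c2|^2 * E2
= 0.664 * 4.55 + 0.336 * 5.92
= 3.0212 + 1.9891
= 5.0103 eV

5.0103


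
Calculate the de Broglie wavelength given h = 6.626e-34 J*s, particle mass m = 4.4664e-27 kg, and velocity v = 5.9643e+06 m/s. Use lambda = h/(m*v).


lambda = h / (m * v)
= 6.626e-34 / (4.4664e-27 * 5.9643e+06)
= 6.626e-34 / 2.6639e-20
= 2.4873e-14 m

2.4873e-14


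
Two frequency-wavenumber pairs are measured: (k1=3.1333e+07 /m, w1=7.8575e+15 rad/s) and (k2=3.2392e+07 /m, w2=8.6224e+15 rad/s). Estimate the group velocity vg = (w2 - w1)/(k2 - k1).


vg = (w2 - w1) / (k2 - k1)
= (8.6224e+15 - 7.8575e+15) / (3.2392e+07 - 3.1333e+07)
= 7.6490e+14 / 1.0590e+06
= 7.2229e+08 m/s

7.2229e+08


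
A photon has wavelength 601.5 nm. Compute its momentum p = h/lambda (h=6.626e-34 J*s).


p = h / lambda
= 6.626e-34 / (601.5e-9)
= 6.626e-34 / 6.0150e-07
= 1.1016e-27 kg*m/s

1.1016e-27


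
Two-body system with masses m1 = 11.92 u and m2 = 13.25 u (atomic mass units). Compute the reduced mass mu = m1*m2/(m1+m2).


mu = m1 * m2 / (m1 + m2)
= 11.92 * 13.25 / (11.92 + 13.25)
= 157.94 / 25.17
= 6.2749 u

6.2749


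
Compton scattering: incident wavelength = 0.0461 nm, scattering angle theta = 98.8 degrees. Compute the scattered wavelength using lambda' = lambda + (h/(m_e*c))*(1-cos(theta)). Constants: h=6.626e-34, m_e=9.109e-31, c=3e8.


Compton wavelength: h/(m_e*c) = 2.4247e-12 m
d_lambda = 2.4247e-12 * (1 - cos(98.8 deg))
= 2.4247e-12 * 1.152986
= 2.7957e-12 m = 0.002796 nm
lambda' = 0.0461 + 0.002796
= 0.048896 nm

0.048896


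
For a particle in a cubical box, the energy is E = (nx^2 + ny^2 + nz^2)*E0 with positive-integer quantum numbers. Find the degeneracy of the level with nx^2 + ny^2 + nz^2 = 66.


Enumerate all (nx, ny, nz) with nx^2 + ny^2 + nz^2 = 66:
(1,1,8)
(1,4,7)
(1,7,4)
(1,8,1)
(4,1,7)
(4,5,5)
(4,7,1)
(5,4,5)
(5,5,4)
(7,1,4)
(7,4,1)
(8,1,1)
Total degeneracy = 12

12


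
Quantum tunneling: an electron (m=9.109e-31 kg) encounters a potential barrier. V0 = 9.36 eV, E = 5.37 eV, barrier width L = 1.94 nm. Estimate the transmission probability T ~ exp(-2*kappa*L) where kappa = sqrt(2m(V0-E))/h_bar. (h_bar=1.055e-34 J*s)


V0 - E = 3.99 eV = 6.3920e-19 J
kappa = sqrt(2 * m * (V0-E)) / h_bar
= sqrt(2 * 9.109e-31 * 6.3920e-19) / 1.055e-34
= 1.0229e+10 /m
2*kappa*L = 2 * 1.0229e+10 * 1.94e-9
= 39.6869
T = exp(-39.6869) = 5.810222e-18

5.810222e-18


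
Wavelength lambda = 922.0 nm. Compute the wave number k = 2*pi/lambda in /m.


k = 2 * pi / lambda
= 6.2832 / (922.0e-9)
= 6.2832 / 9.2200e-07
= 6.8147e+06 /m

6.8147e+06


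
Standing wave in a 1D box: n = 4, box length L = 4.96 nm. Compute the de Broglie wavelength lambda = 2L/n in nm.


lambda = 2L / n
= 2 * 4.96 / 4
= 9.92 / 4
= 2.48 nm

2.48


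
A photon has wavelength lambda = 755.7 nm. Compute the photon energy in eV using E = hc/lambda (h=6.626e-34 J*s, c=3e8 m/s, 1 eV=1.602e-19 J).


E = hc / lambda
= (6.626e-34)(3e8) / (755.7e-9)
= 1.9878e-25 / 7.5570e-07
= 2.6304e-19 J
Converting to eV: 2.6304e-19 / 1.602e-19
= 1.642 eV

1.642


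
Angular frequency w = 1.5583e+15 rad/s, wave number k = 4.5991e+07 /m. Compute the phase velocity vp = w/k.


vp = w / k
= 1.5583e+15 / 4.5991e+07
= 3.3883e+07 m/s

3.3883e+07


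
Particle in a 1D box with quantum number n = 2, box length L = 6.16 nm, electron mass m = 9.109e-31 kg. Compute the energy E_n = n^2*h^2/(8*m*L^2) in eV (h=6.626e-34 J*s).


E = n^2 * h^2 / (8 * m * L^2)
= 2^2 * (6.626e-34)^2 / (8 * 9.109e-31 * (6.16e-9)^2)
= 4 * 4.3904e-67 / (8 * 9.109e-31 * 3.7946e-17)
= 6.3510e-21 J
= 0.0396 eV

0.0396


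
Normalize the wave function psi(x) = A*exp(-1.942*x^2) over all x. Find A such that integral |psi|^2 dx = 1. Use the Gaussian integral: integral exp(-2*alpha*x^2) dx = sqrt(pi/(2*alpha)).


integral |psi|^2 dx = A^2 * sqrt(pi/(2*alpha)) = 1
A^2 = sqrt(2*alpha/pi)
= sqrt(2 * 1.942 / pi)
= 1.111897
A = sqrt(1.111897)
= 1.0545

1.0545


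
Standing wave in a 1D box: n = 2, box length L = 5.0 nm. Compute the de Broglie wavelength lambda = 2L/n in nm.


lambda = 2L / n
= 2 * 5.0 / 2
= 10.0 / 2
= 5.0 nm

5.0


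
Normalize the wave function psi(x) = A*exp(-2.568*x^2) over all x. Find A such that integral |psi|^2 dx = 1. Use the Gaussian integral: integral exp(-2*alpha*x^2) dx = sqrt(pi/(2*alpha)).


integral |psi|^2 dx = A^2 * sqrt(pi/(2*alpha)) = 1
A^2 = sqrt(2*alpha/pi)
= sqrt(2 * 2.568 / pi)
= 1.278608
A = sqrt(1.278608)
= 1.1308

1.1308


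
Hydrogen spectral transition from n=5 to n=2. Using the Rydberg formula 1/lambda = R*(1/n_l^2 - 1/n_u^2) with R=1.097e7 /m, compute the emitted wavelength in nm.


1/lambda = R * (1/n_l^2 - 1/n_u^2)
= 1.097e7 * (1/2^2 - 1/5^2)
= 1.097e7 * (0.25 - 0.04)
= 1.097e7 * 0.21
= 2.3037e+06 /m
lambda = 1 / 2.3037e+06 = 434.0843 nm

434.0843


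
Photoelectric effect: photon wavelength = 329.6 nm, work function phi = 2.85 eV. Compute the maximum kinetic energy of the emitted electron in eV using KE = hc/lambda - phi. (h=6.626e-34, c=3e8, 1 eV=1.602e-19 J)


E_photon = hc / lambda
= (6.626e-34)(3e8) / (329.6e-9)
= 6.0309e-19 J
= 3.7646 eV
KE = E_photon - phi
= 3.7646 - 2.85
= 0.9146 eV

0.9146


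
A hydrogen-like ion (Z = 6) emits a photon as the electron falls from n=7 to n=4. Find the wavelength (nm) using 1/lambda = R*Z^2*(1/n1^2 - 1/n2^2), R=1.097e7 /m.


1/lambda = R * Z^2 * (1/n1^2 - 1/n2^2)
= 1.097e7 * 6^2 * (1/4^2 - 1/7^2)
= 1.097e7 * 36 * (0.0625 - 0.020408)
= 1.6623e+07 /m
lambda = 1 / 1.6623e+07
= 60.1579 nm

60.1579


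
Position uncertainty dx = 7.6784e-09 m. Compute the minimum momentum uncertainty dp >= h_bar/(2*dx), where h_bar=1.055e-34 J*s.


dp = h_bar / (2 * dx)
= 1.055e-34 / (2 * 7.6784e-09)
= 1.055e-34 / 1.5357e-08
= 6.8699e-27 kg*m/s

6.8699e-27


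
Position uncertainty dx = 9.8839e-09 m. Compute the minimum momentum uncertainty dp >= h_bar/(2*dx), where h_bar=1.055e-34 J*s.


dp = h_bar / (2 * dx)
= 1.055e-34 / (2 * 9.8839e-09)
= 1.055e-34 / 1.9768e-08
= 5.3370e-27 kg*m/s

5.3370e-27


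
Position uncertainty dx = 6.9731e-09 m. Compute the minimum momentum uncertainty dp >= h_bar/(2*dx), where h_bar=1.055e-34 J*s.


dp = h_bar / (2 * dx)
= 1.055e-34 / (2 * 6.9731e-09)
= 1.055e-34 / 1.3946e-08
= 7.5648e-27 kg*m/s

7.5648e-27


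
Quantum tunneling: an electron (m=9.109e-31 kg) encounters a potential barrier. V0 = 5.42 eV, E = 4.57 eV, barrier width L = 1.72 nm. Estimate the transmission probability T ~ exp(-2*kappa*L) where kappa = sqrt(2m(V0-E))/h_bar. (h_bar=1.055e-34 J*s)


V0 - E = 0.85 eV = 1.3617e-19 J
kappa = sqrt(2 * m * (V0-E)) / h_bar
= sqrt(2 * 9.109e-31 * 1.3617e-19) / 1.055e-34
= 4.7211e+09 /m
2*kappa*L = 2 * 4.7211e+09 * 1.72e-9
= 16.2404
T = exp(-16.2404) = 8.848681e-08

8.848681e-08


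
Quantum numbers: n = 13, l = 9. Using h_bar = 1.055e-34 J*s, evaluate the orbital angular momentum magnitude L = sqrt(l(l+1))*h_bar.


L = sqrt(l*(l+1)) * h_bar
= sqrt(9 * 10) * 1.055e-34
= sqrt(90) * 1.055e-34
= 9.4868 * 1.055e-34
= 1.0009e-33 J*s

1.0009e-33


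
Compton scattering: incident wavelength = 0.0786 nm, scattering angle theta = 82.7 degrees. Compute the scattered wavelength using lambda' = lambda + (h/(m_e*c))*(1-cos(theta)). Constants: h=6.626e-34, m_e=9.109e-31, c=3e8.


Compton wavelength: h/(m_e*c) = 2.4247e-12 m
d_lambda = 2.4247e-12 * (1 - cos(82.7 deg))
= 2.4247e-12 * 0.872935
= 2.1166e-12 m = 0.002117 nm
lambda' = 0.0786 + 0.002117
= 0.080717 nm

0.080717


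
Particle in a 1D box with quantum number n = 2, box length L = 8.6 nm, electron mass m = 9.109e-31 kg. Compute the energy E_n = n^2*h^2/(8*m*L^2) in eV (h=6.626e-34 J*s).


E = n^2 * h^2 / (8 * m * L^2)
= 2^2 * (6.626e-34)^2 / (8 * 9.109e-31 * (8.6e-9)^2)
= 4 * 4.3904e-67 / (8 * 9.109e-31 * 7.3960e-17)
= 3.2584e-21 J
= 0.0203 eV

0.0203


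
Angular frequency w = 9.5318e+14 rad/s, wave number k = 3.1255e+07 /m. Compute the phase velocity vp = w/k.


vp = w / k
= 9.5318e+14 / 3.1255e+07
= 3.0497e+07 m/s

3.0497e+07


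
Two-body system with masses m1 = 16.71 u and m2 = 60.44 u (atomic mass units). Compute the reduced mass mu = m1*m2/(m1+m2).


mu = m1 * m2 / (m1 + m2)
= 16.71 * 60.44 / (16.71 + 60.44)
= 1009.9524 / 77.15
= 13.0908 u

13.0908


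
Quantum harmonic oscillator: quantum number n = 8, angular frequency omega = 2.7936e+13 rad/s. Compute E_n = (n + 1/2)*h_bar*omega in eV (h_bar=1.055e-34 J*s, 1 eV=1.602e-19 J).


E = (n + 1/2) * h_bar * omega
= (8 + 0.5) * 1.055e-34 * 2.7936e+13
= 8.5 * 2.9472e-21
= 2.5052e-20 J
= 0.1564 eV

0.1564


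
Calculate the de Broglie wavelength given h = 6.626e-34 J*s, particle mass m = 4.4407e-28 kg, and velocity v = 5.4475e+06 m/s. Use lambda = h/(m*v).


lambda = h / (m * v)
= 6.626e-34 / (4.4407e-28 * 5.4475e+06)
= 6.626e-34 / 2.4191e-21
= 2.7391e-13 m

2.7391e-13


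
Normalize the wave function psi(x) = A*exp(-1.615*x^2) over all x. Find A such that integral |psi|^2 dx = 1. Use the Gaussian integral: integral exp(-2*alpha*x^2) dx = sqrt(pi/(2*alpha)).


integral |psi|^2 dx = A^2 * sqrt(pi/(2*alpha)) = 1
A^2 = sqrt(2*alpha/pi)
= sqrt(2 * 1.615 / pi)
= 1.013973
A = sqrt(1.013973)
= 1.007

1.007


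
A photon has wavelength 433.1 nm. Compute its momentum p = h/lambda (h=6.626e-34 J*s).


p = h / lambda
= 6.626e-34 / (433.1e-9)
= 6.626e-34 / 4.3310e-07
= 1.5299e-27 kg*m/s

1.5299e-27


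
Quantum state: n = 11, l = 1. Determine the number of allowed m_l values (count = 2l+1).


m_l ranges from -l to +l in integer steps
So m_l goes from -1 to +1
Count = 2l + 1 = 2*1 + 1
= 3

3


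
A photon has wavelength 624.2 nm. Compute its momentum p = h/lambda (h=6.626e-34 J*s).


p = h / lambda
= 6.626e-34 / (624.2e-9)
= 6.626e-34 / 6.2420e-07
= 1.0615e-27 kg*m/s

1.0615e-27


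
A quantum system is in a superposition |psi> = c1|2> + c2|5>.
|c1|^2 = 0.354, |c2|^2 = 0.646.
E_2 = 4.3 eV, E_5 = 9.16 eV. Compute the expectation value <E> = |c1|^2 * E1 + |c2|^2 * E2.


<E> = |c1|^2 * E1 + |c2|^2 * E2
= 0.354 * 4.3 + 0.646 * 9.16
= 1.5222 + 5.9174
= 7.4396 eV

7.4396


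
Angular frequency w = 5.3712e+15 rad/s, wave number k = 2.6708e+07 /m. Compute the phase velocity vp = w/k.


vp = w / k
= 5.3712e+15 / 2.6708e+07
= 2.0111e+08 m/s

2.0111e+08


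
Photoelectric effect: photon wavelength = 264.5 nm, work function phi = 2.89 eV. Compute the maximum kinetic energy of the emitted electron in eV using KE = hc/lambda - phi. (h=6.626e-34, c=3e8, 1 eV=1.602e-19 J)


E_photon = hc / lambda
= (6.626e-34)(3e8) / (264.5e-9)
= 7.5153e-19 J
= 4.6912 eV
KE = E_photon - phi
= 4.6912 - 2.89
= 1.8012 eV

1.8012


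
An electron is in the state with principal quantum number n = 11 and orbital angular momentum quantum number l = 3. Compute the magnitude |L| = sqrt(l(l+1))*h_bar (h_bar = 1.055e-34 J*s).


L = sqrt(l*(l+1)) * h_bar
= sqrt(3 * 4) * 1.055e-34
= sqrt(12) * 1.055e-34
= 3.4641 * 1.055e-34
= 3.6546e-34 J*s

3.6546e-34


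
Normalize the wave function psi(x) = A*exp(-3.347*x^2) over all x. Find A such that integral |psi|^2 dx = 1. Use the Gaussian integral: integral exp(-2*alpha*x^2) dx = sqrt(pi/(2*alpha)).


integral |psi|^2 dx = A^2 * sqrt(pi/(2*alpha)) = 1
A^2 = sqrt(2*alpha/pi)
= sqrt(2 * 3.347 / pi)
= 1.459714
A = sqrt(1.459714)
= 1.2082

1.2082


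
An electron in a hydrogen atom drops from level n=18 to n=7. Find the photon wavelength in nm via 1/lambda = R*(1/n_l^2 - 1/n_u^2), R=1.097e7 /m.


1/lambda = R * (1/n_l^2 - 1/n_u^2)
= 1.097e7 * (1/7^2 - 1/18^2)
= 1.097e7 * (0.020408 - 0.003086)
= 1.097e7 * 0.017322
= 1.9002e+05 /m
lambda = 1 / 1.9002e+05 = 5262.6171 nm

5262.6171


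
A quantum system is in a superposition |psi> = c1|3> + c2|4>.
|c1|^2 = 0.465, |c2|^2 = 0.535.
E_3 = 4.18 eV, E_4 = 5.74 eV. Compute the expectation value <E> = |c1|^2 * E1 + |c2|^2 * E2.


<E> = |c1|^2 * E1 + |c2|^2 * E2
= 0.465 * 4.18 + 0.535 * 5.74
= 1.9437 + 3.0709
= 5.0146 eV

5.0146


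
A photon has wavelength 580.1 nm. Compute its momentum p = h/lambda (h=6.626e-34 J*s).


p = h / lambda
= 6.626e-34 / (580.1e-9)
= 6.626e-34 / 5.8010e-07
= 1.1422e-27 kg*m/s

1.1422e-27


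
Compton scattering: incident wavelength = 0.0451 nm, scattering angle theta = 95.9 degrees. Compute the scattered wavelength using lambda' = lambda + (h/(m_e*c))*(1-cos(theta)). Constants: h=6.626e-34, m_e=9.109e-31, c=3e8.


Compton wavelength: h/(m_e*c) = 2.4247e-12 m
d_lambda = 2.4247e-12 * (1 - cos(95.9 deg))
= 2.4247e-12 * 1.102793
= 2.6740e-12 m = 0.002674 nm
lambda' = 0.0451 + 0.002674
= 0.047774 nm

0.047774


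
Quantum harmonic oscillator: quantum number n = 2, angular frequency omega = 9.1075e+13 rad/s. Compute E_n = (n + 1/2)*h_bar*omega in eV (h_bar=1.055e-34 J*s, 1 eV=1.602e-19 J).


E = (n + 1/2) * h_bar * omega
= (2 + 0.5) * 1.055e-34 * 9.1075e+13
= 2.5 * 9.6084e-21
= 2.4021e-20 J
= 0.1499 eV

0.1499


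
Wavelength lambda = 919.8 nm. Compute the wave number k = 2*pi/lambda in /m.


k = 2 * pi / lambda
= 6.2832 / (919.8e-9)
= 6.2832 / 9.1980e-07
= 6.8310e+06 /m

6.8310e+06


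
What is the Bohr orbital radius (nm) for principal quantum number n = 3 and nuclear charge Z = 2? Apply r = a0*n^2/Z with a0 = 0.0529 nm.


r = a0 * n^2 / Z
= 0.0529 * 3^2 / 2
= 0.0529 * 9 / 2
= 0.2381 nm

0.2381


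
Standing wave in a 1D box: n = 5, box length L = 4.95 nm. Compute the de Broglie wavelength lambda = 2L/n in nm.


lambda = 2L / n
= 2 * 4.95 / 5
= 9.9 / 5
= 1.98 nm

1.98


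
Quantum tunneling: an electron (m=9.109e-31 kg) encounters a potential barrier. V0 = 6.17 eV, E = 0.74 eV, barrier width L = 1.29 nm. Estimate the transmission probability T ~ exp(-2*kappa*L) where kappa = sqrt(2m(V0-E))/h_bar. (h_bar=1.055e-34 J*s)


V0 - E = 5.43 eV = 8.6989e-19 J
kappa = sqrt(2 * m * (V0-E)) / h_bar
= sqrt(2 * 9.109e-31 * 8.6989e-19) / 1.055e-34
= 1.1932e+10 /m
2*kappa*L = 2 * 1.1932e+10 * 1.29e-9
= 30.7857
T = exp(-30.7857) = 4.265290e-14

4.265290e-14


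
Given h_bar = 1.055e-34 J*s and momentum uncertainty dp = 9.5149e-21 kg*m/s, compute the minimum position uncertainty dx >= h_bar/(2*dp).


dx = h_bar / (2 * dp)
= 1.055e-34 / (2 * 9.5149e-21)
= 1.055e-34 / 1.9030e-20
= 5.5439e-15 m

5.5439e-15


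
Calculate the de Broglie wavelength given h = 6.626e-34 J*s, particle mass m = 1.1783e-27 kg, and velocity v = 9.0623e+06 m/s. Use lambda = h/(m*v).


lambda = h / (m * v)
= 6.626e-34 / (1.1783e-27 * 9.0623e+06)
= 6.626e-34 / 1.0678e-20
= 6.2052e-14 m

6.2052e-14


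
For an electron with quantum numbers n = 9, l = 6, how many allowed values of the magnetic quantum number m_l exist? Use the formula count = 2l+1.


m_l ranges from -l to +l in integer steps
So m_l goes from -6 to +6
Count = 2l + 1 = 2*6 + 1
= 13

13


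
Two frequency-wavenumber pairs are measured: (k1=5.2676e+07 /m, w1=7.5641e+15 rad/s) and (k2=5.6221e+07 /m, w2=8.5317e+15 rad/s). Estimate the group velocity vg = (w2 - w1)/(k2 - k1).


vg = (w2 - w1) / (k2 - k1)
= (8.5317e+15 - 7.5641e+15) / (5.6221e+07 - 5.2676e+07)
= 9.6760e+14 / 3.5450e+06
= 2.7295e+08 m/s

2.7295e+08


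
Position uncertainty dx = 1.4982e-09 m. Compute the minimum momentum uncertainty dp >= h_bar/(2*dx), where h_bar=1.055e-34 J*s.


dp = h_bar / (2 * dx)
= 1.055e-34 / (2 * 1.4982e-09)
= 1.055e-34 / 2.9964e-09
= 3.5209e-26 kg*m/s

3.5209e-26


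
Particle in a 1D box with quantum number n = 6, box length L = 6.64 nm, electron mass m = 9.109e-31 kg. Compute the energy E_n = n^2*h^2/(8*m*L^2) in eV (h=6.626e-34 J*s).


E = n^2 * h^2 / (8 * m * L^2)
= 6^2 * (6.626e-34)^2 / (8 * 9.109e-31 * (6.64e-9)^2)
= 36 * 4.3904e-67 / (8 * 9.109e-31 * 4.4090e-17)
= 4.9194e-20 J
= 0.3071 eV

0.3071


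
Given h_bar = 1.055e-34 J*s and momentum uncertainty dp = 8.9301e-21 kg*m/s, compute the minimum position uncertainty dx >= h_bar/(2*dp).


dx = h_bar / (2 * dp)
= 1.055e-34 / (2 * 8.9301e-21)
= 1.055e-34 / 1.7860e-20
= 5.9070e-15 m

5.9070e-15


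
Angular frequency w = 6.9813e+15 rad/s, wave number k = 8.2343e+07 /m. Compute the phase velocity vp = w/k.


vp = w / k
= 6.9813e+15 / 8.2343e+07
= 8.4783e+07 m/s

8.4783e+07


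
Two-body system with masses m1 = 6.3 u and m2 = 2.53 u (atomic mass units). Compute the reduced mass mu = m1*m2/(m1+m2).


mu = m1 * m2 / (m1 + m2)
= 6.3 * 2.53 / (6.3 + 2.53)
= 15.939 / 8.83
= 1.8051 u

1.8051


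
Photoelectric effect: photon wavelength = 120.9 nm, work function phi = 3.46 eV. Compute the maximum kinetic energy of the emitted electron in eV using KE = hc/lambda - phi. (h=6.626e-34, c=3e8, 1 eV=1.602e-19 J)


E_photon = hc / lambda
= (6.626e-34)(3e8) / (120.9e-9)
= 1.6442e-18 J
= 10.2632 eV
KE = E_photon - phi
= 10.2632 - 3.46
= 6.8032 eV

6.8032


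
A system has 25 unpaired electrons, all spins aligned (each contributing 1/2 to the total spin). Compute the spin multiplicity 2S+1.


Total spin S = N * (1/2) = 25 * 0.5 = 12.5
Spin multiplicity = 2S + 1
= 2 * 12.5 + 1
= 26

26


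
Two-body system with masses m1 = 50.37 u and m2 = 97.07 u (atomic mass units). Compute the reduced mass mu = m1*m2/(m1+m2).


mu = m1 * m2 / (m1 + m2)
= 50.37 * 97.07 / (50.37 + 97.07)
= 4889.4159 / 147.44
= 33.1621 u

33.1621


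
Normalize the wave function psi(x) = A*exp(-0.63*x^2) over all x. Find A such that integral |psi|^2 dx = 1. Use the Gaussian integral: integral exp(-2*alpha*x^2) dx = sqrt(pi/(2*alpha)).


integral |psi|^2 dx = A^2 * sqrt(pi/(2*alpha)) = 1
A^2 = sqrt(2*alpha/pi)
= sqrt(2 * 0.63 / pi)
= 0.633301
A = sqrt(0.633301)
= 0.7958

0.7958


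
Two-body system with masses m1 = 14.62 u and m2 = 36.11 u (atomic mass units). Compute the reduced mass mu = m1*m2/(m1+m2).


mu = m1 * m2 / (m1 + m2)
= 14.62 * 36.11 / (14.62 + 36.11)
= 527.9282 / 50.73
= 10.4066 u

10.4066


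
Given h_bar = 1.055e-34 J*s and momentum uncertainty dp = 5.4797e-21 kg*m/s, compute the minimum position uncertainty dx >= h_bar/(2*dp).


dx = h_bar / (2 * dp)
= 1.055e-34 / (2 * 5.4797e-21)
= 1.055e-34 / 1.0959e-20
= 9.6264e-15 m

9.6264e-15


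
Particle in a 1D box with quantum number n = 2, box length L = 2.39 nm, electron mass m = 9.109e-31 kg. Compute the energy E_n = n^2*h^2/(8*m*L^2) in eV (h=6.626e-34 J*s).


E = n^2 * h^2 / (8 * m * L^2)
= 2^2 * (6.626e-34)^2 / (8 * 9.109e-31 * (2.39e-9)^2)
= 4 * 4.3904e-67 / (8 * 9.109e-31 * 5.7121e-18)
= 4.2190e-20 J
= 0.2634 eV

0.2634


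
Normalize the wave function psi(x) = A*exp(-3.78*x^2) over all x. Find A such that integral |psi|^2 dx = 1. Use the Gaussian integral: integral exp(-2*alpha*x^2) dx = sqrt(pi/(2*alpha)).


integral |psi|^2 dx = A^2 * sqrt(pi/(2*alpha)) = 1
A^2 = sqrt(2*alpha/pi)
= sqrt(2 * 3.78 / pi)
= 1.551265
A = sqrt(1.551265)
= 1.2455

1.2455


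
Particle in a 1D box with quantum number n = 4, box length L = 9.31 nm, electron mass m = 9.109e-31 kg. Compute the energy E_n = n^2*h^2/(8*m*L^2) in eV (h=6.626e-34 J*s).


E = n^2 * h^2 / (8 * m * L^2)
= 4^2 * (6.626e-34)^2 / (8 * 9.109e-31 * (9.31e-9)^2)
= 16 * 4.3904e-67 / (8 * 9.109e-31 * 8.6676e-17)
= 1.1121e-20 J
= 0.0694 eV

0.0694


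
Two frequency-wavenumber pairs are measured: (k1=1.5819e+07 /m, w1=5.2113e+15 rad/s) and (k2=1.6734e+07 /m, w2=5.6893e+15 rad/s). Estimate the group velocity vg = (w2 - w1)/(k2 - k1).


vg = (w2 - w1) / (k2 - k1)
= (5.6893e+15 - 5.2113e+15) / (1.6734e+07 - 1.5819e+07)
= 4.7800e+14 / 9.1500e+05
= 5.2240e+08 m/s

5.2240e+08


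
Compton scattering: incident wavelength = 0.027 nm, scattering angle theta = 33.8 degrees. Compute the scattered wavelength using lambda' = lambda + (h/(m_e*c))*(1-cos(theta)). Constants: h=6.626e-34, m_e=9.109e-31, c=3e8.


Compton wavelength: h/(m_e*c) = 2.4247e-12 m
d_lambda = 2.4247e-12 * (1 - cos(33.8 deg))
= 2.4247e-12 * 0.169016
= 4.0981e-13 m = 0.00041 nm
lambda' = 0.027 + 0.00041
= 0.02741 nm

0.02741


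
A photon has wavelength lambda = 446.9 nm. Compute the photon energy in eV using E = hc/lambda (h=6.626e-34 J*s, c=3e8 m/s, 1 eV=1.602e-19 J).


E = hc / lambda
= (6.626e-34)(3e8) / (446.9e-9)
= 1.9878e-25 / 4.4690e-07
= 4.4480e-19 J
Converting to eV: 4.4480e-19 / 1.602e-19
= 2.7765 eV

2.7765


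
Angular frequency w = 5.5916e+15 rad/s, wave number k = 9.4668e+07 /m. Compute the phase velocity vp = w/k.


vp = w / k
= 5.5916e+15 / 9.4668e+07
= 5.9065e+07 m/s

5.9065e+07


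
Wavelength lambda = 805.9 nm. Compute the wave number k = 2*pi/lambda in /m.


k = 2 * pi / lambda
= 6.2832 / (805.9e-9)
= 6.2832 / 8.0590e-07
= 7.7965e+06 /m

7.7965e+06


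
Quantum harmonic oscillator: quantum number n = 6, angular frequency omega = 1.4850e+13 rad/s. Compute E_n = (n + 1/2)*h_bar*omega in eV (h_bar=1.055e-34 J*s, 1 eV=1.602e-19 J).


E = (n + 1/2) * h_bar * omega
= (6 + 0.5) * 1.055e-34 * 1.4850e+13
= 6.5 * 1.5667e-21
= 1.0183e-20 J
= 0.0636 eV

0.0636


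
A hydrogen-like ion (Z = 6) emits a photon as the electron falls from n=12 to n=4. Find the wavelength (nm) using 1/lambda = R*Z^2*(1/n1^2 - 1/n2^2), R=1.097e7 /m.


1/lambda = R * Z^2 * (1/n1^2 - 1/n2^2)
= 1.097e7 * 6^2 * (1/4^2 - 1/12^2)
= 1.097e7 * 36 * (0.0625 - 0.006944)
= 2.1940e+07 /m
lambda = 1 / 2.1940e+07
= 45.5789 nm

45.5789


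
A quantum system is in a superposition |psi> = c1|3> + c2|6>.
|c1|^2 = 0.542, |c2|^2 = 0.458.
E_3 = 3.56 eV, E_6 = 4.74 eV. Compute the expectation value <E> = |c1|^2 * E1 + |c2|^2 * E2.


<E> = |c1|^2 * E1 + |c2|^2 * E2
= 0.542 * 3.56 + 0.458 * 4.74
= 1.9295 + 2.1709
= 4.1004 eV

4.1004


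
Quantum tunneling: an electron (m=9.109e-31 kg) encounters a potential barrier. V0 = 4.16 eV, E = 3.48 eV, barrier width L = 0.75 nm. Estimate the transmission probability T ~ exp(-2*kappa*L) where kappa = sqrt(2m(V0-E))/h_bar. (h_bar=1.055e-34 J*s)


V0 - E = 0.68 eV = 1.0894e-19 J
kappa = sqrt(2 * m * (V0-E)) / h_bar
= sqrt(2 * 9.109e-31 * 1.0894e-19) / 1.055e-34
= 4.2226e+09 /m
2*kappa*L = 2 * 4.2226e+09 * 0.75e-9
= 6.334
T = exp(-6.334) = 1.775003e-03

1.775003e-03


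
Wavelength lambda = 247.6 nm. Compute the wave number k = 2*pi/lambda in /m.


k = 2 * pi / lambda
= 6.2832 / (247.6e-9)
= 6.2832 / 2.4760e-07
= 2.5376e+07 /m

2.5376e+07


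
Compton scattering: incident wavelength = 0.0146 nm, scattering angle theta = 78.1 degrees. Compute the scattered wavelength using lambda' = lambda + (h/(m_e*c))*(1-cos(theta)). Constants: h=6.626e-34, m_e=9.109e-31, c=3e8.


Compton wavelength: h/(m_e*c) = 2.4247e-12 m
d_lambda = 2.4247e-12 * (1 - cos(78.1 deg))
= 2.4247e-12 * 0.793796
= 1.9247e-12 m = 0.001925 nm
lambda' = 0.0146 + 0.001925
= 0.016525 nm

0.016525


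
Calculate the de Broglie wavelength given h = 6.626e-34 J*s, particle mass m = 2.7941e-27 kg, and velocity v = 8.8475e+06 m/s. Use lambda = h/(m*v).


lambda = h / (m * v)
= 6.626e-34 / (2.7941e-27 * 8.8475e+06)
= 6.626e-34 / 2.4721e-20
= 2.6803e-14 m

2.6803e-14


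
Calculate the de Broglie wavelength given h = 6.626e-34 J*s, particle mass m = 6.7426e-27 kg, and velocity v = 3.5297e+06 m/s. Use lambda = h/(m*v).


lambda = h / (m * v)
= 6.626e-34 / (6.7426e-27 * 3.5297e+06)
= 6.626e-34 / 2.3799e-20
= 2.7841e-14 m

2.7841e-14


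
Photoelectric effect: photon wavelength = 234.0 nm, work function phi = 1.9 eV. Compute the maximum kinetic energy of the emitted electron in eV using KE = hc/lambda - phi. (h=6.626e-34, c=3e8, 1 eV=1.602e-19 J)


E_photon = hc / lambda
= (6.626e-34)(3e8) / (234.0e-9)
= 8.4949e-19 J
= 5.3027 eV
KE = E_photon - phi
= 5.3027 - 1.9
= 3.4027 eV

3.4027
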